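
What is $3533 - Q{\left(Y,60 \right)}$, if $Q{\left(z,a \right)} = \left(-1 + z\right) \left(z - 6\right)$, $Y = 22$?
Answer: $3197$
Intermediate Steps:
$Q{\left(z,a \right)} = \left(-1 + z\right) \left(-6 + z\right)$
$3533 - Q{\left(Y,60 \right)} = 3533 - \left(6 + 22^{2} - 154\right) = 3533 - \left(6 + 484 - 154\right) = 3533 - 336 = 3197$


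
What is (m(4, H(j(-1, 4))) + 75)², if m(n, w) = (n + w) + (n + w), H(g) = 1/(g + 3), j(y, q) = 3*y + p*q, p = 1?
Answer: 27889/4 ≈ 6972.3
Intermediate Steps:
j(y, q) = q + 3*y (j(y, q) = 3*y + 1*q = 3*y + q = q + 3*y)
H(g) = 1/(3 + g)
m(n, w) = 2*n + 2*w
(m(4, H(j(-1, 4))) + 75)² = ((2*4 + 2/(3 + (4 + 3*(-1)))) + 75)² = ((8 + 2/(3 + (4 - 3))) + 75)² = ((8 + 2/(3 + 1)) + 75)² = ((8 + 2/4) + 75)² = ((8 + 2*(¼)) + 75)² = ((8 + ½) + 75)² = (17/2 + 75)² = (167/2)² = 27889/4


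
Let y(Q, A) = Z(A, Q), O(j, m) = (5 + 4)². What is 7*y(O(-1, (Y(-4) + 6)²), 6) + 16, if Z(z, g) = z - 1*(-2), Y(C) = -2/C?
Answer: 72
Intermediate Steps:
Z(z, g) = 2 + z (Z(z, g) = z + 2 = 2 + z)
O(j, m) = 81 (O(j, m) = 9² = 81)
y(Q, A) = 2 + A
7*y(O(-1, (Y(-4) + 6)²), 6) + 16 = 7*(2 + 6) + 16 = 7*8 + 16 = 56 + 16 = 72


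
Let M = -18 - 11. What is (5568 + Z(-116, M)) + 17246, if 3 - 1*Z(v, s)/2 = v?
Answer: 23052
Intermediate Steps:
M = -29
Z(v, s) = 6 - 2*v
(5568 + Z(-116, M)) + 17246 = (5568 + (6 - 2*(-116))) + 17246 = (5568 + (6 + 232)) + 17246 = (5568 + 238) + 17246 = 5806 + 17246 = 23052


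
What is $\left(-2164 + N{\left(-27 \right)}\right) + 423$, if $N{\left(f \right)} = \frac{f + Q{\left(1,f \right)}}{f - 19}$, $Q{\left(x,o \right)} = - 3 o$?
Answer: $- \frac{40070}{23} \approx -1742.2$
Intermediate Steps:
$N{\left(f \right)} = - \frac{2 f}{-19 + f}$ ($N{\left(f \right)} = \frac{f - 3 f}{f - 19} = \frac{\left(-2\right) f}{-19 + f} = - \frac{2 f}{-19 + f}$)
$\left(-2164 + N{\left(-27 \right)}\right) + 423 = \left(-2164 - - \frac{54}{-19 - 27}\right) + 423 = \left(-2164 - - \frac{54}{-46}\right) + 423 = \left(-2164 - \left(-54\right) \left(- \frac{1}{46}\right)\right) + 423 = \left(-2164 - \frac{27}{23}\right) + 423 = - \frac{49799}{23} + 423 = - \frac{40070}{23}$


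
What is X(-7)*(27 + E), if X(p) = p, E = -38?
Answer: 77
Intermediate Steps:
X(-7)*(27 + E) = -7*(27 - 38) = -7*(-11) = 77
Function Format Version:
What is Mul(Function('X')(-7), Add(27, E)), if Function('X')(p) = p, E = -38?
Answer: 77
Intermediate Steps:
Mul(Function('X')(-7), Add(27, E)) = Mul(-7, Add(27, -38)) = Mul(-7, -11) = 77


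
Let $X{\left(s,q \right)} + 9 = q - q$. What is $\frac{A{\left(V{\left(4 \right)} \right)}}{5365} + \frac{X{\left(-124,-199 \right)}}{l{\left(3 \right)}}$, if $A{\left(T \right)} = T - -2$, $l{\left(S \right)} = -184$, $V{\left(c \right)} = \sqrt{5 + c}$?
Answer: $\frac{9841}{197432} \approx 0.049845$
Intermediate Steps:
$X{\left(s,q \right)} = -9$ ($X{\left(s,q \right)} = -9 + \left(q - q\right) = -9 + 0 = -9$)
$A{\left(T \right)} = 2 + T$ ($A{\left(T \right)} = T + 2 = 2 + T$)
$\frac{A{\left(V{\left(4 \right)} \right)}}{5365} + \frac{X{\left(-124,-199 \right)}}{l{\left(3 \right)}} = \frac{2 + \sqrt{5 + 4}}{5365} - \frac{9}{-184} = \left(2 + \sqrt{9}\right) \frac{1}{5365} - - \frac{9}{184} = \left(2 + 3\right) \frac{1}{5365} + \frac{9}{184} = 5 \cdot \frac{1}{5365} + \frac{9}{184} = \frac{1}{1073} + \frac{9}{184} = \frac{9841}{197432}$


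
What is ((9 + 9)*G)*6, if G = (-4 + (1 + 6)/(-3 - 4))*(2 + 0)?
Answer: -1080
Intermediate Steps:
G = -10 (G = (-4 + 7/(-7))*2 = (-4 + 7*(-⅐))*2 = (-4 - 1)*2 = -5*2 = -10)
((9 + 9)*G)*6 = ((9 + 9)*(-10))*6 = (18*(-10))*6 = -180*6 = -1080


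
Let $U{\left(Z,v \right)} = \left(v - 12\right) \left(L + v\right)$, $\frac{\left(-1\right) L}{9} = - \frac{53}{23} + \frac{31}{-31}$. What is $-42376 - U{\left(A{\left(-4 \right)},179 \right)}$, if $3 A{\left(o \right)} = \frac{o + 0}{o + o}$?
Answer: $- \frac{1776415}{23} \approx -77235.0$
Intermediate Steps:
$A{\left(o \right)} = \frac{1}{6}$ ($A{\left(o \right)} = \frac{\left(o + 0\right) \frac{1}{o + o}}{3} = \frac{o \frac{1}{2 o}}{3} = \frac{1}{3} \cdot \frac{1}{2} = \frac{1}{6}$)
$L = \frac{684}{23}$ ($L = - 9 \left(- \frac{53}{23} + \frac{31}{-31}\right) = - 9 \left(\left(-53\right) \frac{1}{23} + 31 \left(- \frac{1}{31}\right)\right) = - 9 \left(- \frac{53}{23} - 1\right) = \left(-9\right) \left(- \frac{76}{23}\right) = \frac{684}{23} \approx 29.739$)
$U{\left(Z,v \right)} = \left(-12 + v\right) \left(\frac{684}{23} + v\right)$ ($U{\left(Z,v \right)} = \left(v - 12\right) \left(\frac{684}{23} + v\right) = \left(-12 + v\right) \left(\frac{684}{23} + v\right)$)
$-42376 - U{\left(A{\left(-4 \right)},179 \right)} = -42376 - \left(- \frac{8208}{23} + 179^{2} + \frac{408}{23} \cdot 179\right) = -42376 - \left(- \frac{8208}{23} + 32041 + \frac{73032}{23}\right) = -42376 - \frac{801767}{23} = - \frac{1776415}{23}$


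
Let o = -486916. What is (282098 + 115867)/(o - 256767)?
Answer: -397965/743683 ≈ -0.53513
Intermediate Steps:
(282098 + 115867)/(o - 256767) = (282098 + 115867)/(-486916 - 256767) = 397965/(-743683) = 397965*(-1/743683) = -397965/743683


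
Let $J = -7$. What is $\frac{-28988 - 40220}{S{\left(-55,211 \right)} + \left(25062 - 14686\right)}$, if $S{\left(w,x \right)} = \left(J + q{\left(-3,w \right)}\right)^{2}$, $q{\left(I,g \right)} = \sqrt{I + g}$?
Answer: $- \frac{102497048}{15355151} - \frac{138416 i \sqrt{58}}{15355151} \approx -6.6751 - 0.068651 i$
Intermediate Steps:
$S{\left(w,x \right)} = \left(-7 + \sqrt{-3 + w}\right)^{2}$
$\frac{-28988 - 40220}{S{\left(-55,211 \right)} + \left(25062 - 14686\right)} = \frac{-28988 - 40220}{\left(-7 + \sqrt{-3 - 55}\right)^{2} + \left(25062 - 14686\right)} = - \frac{69208}{\left(-7 + \sqrt{-58}\right)^{2} + \left(25062 - 14686\right)} = - \frac{69208}{\left(-7 + i \sqrt{58}\right)^{2} + 10376} = - \frac{69208}{10376 + \left(-7 + i \sqrt{58}\right)^{2}}$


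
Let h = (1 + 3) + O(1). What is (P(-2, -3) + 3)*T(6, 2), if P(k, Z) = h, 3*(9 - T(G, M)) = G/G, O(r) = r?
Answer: 208/3 ≈ 69.333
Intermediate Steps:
T(G, M) = 26/3 (T(G, M) = 9 - G/(3*G) = 9 - 1/3*1 = 9 - 1/3 = 26/3)
h = 5 (h = (1 + 3) + 1 = 4 + 1 = 5)
P(k, Z) = 5
(P(-2, -3) + 3)*T(6, 2) = (5 + 3)*(26/3) = 8*(26/3) = 208/3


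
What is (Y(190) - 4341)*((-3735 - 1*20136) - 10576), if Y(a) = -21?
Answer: 150257814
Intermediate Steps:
(Y(190) - 4341)*((-3735 - 1*20136) - 10576) = (-21 - 4341)*((-3735 - 1*20136) - 10576) = -4362*((-3735 - 20136) - 10576) = -4362*(-23871 - 10576) = -4362*(-34447) = 150257814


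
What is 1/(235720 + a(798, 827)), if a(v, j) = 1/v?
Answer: 798/188104561 ≈ 4.2423e-6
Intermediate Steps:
1/(235720 + a(798, 827)) = 1/(235720 + 1/798) = 1/(188104561/798) = 798/188104561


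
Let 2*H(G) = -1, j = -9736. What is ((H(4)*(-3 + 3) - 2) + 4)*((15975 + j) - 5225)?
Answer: 2028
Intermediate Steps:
H(G) = -½ (H(G) = (½)*(-1) = -½)
((H(4)*(-3 + 3) - 2) + 4)*((15975 + j) - 5225) = ((-(-3 + 3)/2 - 2) + 4)*((15975 - 9736) - 5225) = ((-½*0 - 2) + 4)*(6239 - 5225) = ((0 - 2) + 4)*1014 = (-2 + 4)*1014 = 2*1014 = 2028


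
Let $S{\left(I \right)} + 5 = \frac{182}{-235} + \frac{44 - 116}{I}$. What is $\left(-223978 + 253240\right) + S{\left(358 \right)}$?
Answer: $\frac{1230654667}{42065} \approx 29256.0$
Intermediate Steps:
$S{\left(I \right)} = - \frac{1357}{235} - \frac{72}{I}$ ($S{\left(I \right)} = -5 + \left(\frac{182}{-235} + \frac{44 - 116}{I}\right) = -5 + \left(182 \left(- \frac{1}{235}\right) - \frac{72}{I}\right) = -5 - \left(\frac{182}{235} + \frac{72}{I}\right) = - \frac{1357}{235} - \frac{72}{I}$)
$\left(-223978 + 253240\right) + S{\left(358 \right)} = \left(-223978 + 253240\right) - \left(\frac{1357}{235} + \frac{72}{358}\right) = 29262 - \frac{251363}{42065} = \frac{1230654667}{42065}$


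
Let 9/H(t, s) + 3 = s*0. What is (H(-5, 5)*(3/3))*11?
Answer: -33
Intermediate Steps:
H(t, s) = -3 (H(t, s) = 9/(-3 + s*0) = 9/(-3 + 0) = 9/(-3) = 9*(-⅓) = -3)
(H(-5, 5)*(3/3))*11 = -9/3*11 = -3*1*11 = -3*11 = -33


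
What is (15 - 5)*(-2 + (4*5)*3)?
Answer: 580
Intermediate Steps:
(15 - 5)*(-2 + (4*5)*3) = 10*(-2 + 20*3) = 10*(-2 + 60) = 10*58 = 580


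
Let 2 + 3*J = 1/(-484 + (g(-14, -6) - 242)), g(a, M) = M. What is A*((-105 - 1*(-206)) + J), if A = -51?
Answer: -3745627/732 ≈ -5117.0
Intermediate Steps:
J = -1465/2196 (J = -2/3 + 1/(3*(-484 + (-6 - 242))) = -2/3 + 1/(3*(-484 - 248)) = -2/3 + (1/3)/(-732) = -2/3 + (1/3)*(-1/732) = -2/3 - 1/2196 = -1465/2196 ≈ -0.66712)
A*((-105 - 1*(-206)) + J) = -51*((-105 - 1*(-206)) - 1465/2196) = -51*((-105 + 206) - 1465/2196) = -51*(101 - 1465/2196) = -51*220331/2196 = -3745627/732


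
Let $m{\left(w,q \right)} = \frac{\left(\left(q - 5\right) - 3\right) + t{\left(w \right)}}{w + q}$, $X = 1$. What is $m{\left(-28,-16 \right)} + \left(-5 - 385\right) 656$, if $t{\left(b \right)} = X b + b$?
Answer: $- \frac{2814220}{11} \approx -2.5584 \cdot 10^{5}$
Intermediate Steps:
$t{\left(b \right)} = 2 b$ ($t{\left(b \right)} = 1 b + b = b + b = 2 b$)
$m{\left(w,q \right)} = \frac{-8 + q + 2 w}{q + w}$ ($m{\left(w,q \right)} = \frac{\left(\left(q - 5\right) - 3\right) + 2 w}{w + q} = \frac{\left(\left(-5 + q\right) - 3\right) + 2 w}{q + w} = \frac{\left(-8 + q\right) + 2 w}{q + w} = \frac{-8 + q + 2 w}{q + w}$)
$m{\left(-28,-16 \right)} + \left(-5 - 385\right) 656 = \frac{-8 - 16 + 2 \left(-28\right)}{-16 - 28} + \left(-5 - 385\right) 656 = \frac{-8 - 16 - 56}{-44} + \left(-5 - 385\right) 656 = \left(- \frac{1}{44}\right) \left(-80\right) - 255840 = \frac{20}{11} - 255840 = - \frac{2814220}{11}$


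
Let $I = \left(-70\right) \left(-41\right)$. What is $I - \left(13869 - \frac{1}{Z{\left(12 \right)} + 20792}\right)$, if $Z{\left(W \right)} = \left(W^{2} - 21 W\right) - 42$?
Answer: $- \frac{227041357}{20642} \approx -10999.0$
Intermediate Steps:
$Z{\left(W \right)} = -42 + W^{2} - 21 W$
$I = 2870$
$I - \left(13869 - \frac{1}{Z{\left(12 \right)} + 20792}\right) = 2870 - \left(13869 - \frac{1}{\left(-42 + 12^{2} - 252\right) + 20792}\right) = 2870 - \left(13869 - \frac{1}{\left(-42 + 144 - 252\right) + 20792}\right) = 2870 - \left(13869 - \frac{1}{-150 + 20792}\right) = 2870 - \left(13869 - \frac{1}{20642}\right) = 2870 - \frac{286283897}{20642} = - \frac{227041357}{20642}$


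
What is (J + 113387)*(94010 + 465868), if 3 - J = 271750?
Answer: -88662280080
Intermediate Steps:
J = -271747 (J = 3 - 1*271750 = 3 - 271750 = -271747)
(J + 113387)*(94010 + 465868) = (-271747 + 113387)*(94010 + 465868) = -158360*559878 = -88662280080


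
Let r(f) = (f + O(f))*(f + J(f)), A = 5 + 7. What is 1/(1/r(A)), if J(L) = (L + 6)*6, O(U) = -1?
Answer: 1320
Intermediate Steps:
J(L) = 36 + 6*L (J(L) = (6 + L)*6 = 36 + 6*L)
A = 12
r(f) = (-1 + f)*(36 + 7*f) (r(f) = (f - 1)*(f + (36 + 6*f)) = (-1 + f)*(36 + 7*f))
1/(1/r(A)) = 1/(1/(-36 + 7*12² + 29*12)) = 1/(1/(-36 + 7*144 + 348)) = 1/(1/(-36 + 1008 + 348)) = 1/(1/1320) = 1320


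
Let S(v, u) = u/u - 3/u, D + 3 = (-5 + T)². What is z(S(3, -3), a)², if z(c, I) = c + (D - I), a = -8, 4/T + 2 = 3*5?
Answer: 24049216/28561 ≈ 842.03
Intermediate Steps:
T = 4/13 (T = 4/(-2 + 3*5) = 4/(-2 + 15) = 4/13 ≈ 0.30769)
D = 3214/169 (D = -3 + (-5 + 4/13)² = -3 + (-61/13)² = -3 + 3721/169 = 3214/169 ≈ 19.018)
S(v, u) = 1 - 3/u
z(c, I) = 3214/169 + c - I (z(c, I) = c + (3214/169 - I) = 3214/169 + c - I)
z(S(3, -3), a)² = (3214/169 + (-3 - 3)/(-3) - 1*(-8))² = (3214/169 - ⅓*(-6) + 8)² = (3214/169 + 2 + 8)² = (4904/169)² = 24049216/28561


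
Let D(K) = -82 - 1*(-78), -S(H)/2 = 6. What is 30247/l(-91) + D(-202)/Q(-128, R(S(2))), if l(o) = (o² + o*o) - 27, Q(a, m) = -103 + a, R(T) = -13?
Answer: 7053197/3819585 ≈ 1.8466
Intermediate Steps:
S(H) = -12 (S(H) = -2*6 = -12)
l(o) = -27 + 2*o² (l(o) = (o² + o²) - 27 = 2*o² - 27 = -27 + 2*o²)
D(K) = -4 (D(K) = -82 + 78 = -4)
30247/l(-91) + D(-202)/Q(-128, R(S(2))) = 30247/(-27 + 2*(-91)²) - 4/(-103 - 128) = 30247/(-27 + 2*8281) - 4/(-231) = 30247/(-27 + 16562) - 4*(-1/231) = 30247/16535 + 4/231 = 7053197/3819585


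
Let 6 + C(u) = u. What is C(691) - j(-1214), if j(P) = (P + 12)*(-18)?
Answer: -20951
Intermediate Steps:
C(u) = -6 + u
j(P) = -216 - 18*P (j(P) = (12 + P)*(-18) = -216 - 18*P)
C(691) - j(-1214) = (-6 + 691) - (-216 - 18*(-1214)) = 685 - (-216 + 21852) = 685 - 1*21636 = 685 - 21636 = -20951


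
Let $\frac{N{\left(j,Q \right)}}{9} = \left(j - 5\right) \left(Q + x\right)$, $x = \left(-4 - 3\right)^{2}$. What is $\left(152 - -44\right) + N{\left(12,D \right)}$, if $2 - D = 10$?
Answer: $2779$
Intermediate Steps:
$D = -8$ ($D = 2 - 10 = -8$)
$x = 49$ ($x = \left(-7\right)^{2} = 49$)
$N{\left(j,Q \right)} = 9 \left(-5 + j\right) \left(49 + Q\right)$ ($N{\left(j,Q \right)} = 9 \left(j - 5\right) \left(Q + 49\right) = 9 \left(-5 + j\right) \left(49 + Q\right)$)
$\left(152 - -44\right) + N{\left(12,D \right)} = \left(152 - -44\right) + \left(-2205 - -360 + 441 \cdot 12 + 9 \left(-8\right) 12\right) = \left(152 + 44\right) + \left(-2205 + 360 + 5292 - 864\right) = 196 + 2583 = 2779$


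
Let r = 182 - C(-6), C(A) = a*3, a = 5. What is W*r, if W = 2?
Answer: 334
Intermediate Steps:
C(A) = 15 (C(A) = 5*3 = 15)
r = 167 (r = 182 - 1*15 = 182 - 15 = 167)
W*r = 2*167 = 334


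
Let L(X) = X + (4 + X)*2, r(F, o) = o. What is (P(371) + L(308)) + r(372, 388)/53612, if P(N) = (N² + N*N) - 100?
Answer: 3700756039/13403 ≈ 2.7611e+5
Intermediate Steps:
L(X) = 8 + 3*X (L(X) = X + (8 + 2*X) = 8 + 3*X)
P(N) = -100 + 2*N² (P(N) = (N² + N²) - 100 = 2*N² - 100 = -100 + 2*N²)
(P(371) + L(308)) + r(372, 388)/53612 = ((-100 + 2*371²) + (8 + 3*308)) + 388/53612 = ((-100 + 2*137641) + (8 + 924)) + 388*(1/53612) = ((-100 + 275282) + 932) + 97/13403 = (275182 + 932) + 97/13403 = 276114 + 97/13403 = 3700756039/13403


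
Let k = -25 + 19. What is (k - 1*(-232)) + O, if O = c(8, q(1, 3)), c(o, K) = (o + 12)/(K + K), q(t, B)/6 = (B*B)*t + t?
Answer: 1357/6 ≈ 226.17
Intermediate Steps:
k = -6
q(t, B) = 6*t + 6*t*B² (q(t, B) = 6*((B*B)*t + t) = 6*(B²*t + t) = 6*(t*B² + t) = 6*(t + t*B²) = 6*t + 6*t*B²)
c(o, K) = (12 + o)/(2*K) (c(o, K) = (12 + o)/((2*K)) = (12 + o)*(1/(2*K)) = (12 + o)/(2*K))
O = ⅙ (O = (12 + 8)/(2*((6*1*(1 + 3²)))) = (½)*20/(6*1*(1 + 9)) = (½)*20/(6*1*10) = (½)*20/60 = (½)*(1/60)*20 = ⅙ ≈ 0.16667)
(k - 1*(-232)) + O = (-6 - 1*(-232)) + ⅙ = (-6 + 232) + ⅙ = 226 + ⅙ = 1357/6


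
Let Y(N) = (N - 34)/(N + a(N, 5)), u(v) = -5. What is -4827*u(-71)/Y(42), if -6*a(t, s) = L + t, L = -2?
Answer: 426385/4 ≈ 1.0660e+5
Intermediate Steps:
a(t, s) = 1/3 - t/6 (a(t, s) = -(-2 + t)/6 = 1/3 - t/6)
Y(N) = (-34 + N)/(1/3 + 5*N/6) (Y(N) = (N - 34)/(N + (1/3 - N/6)) = (-34 + N)/(1/3 + 5*N/6))
-4827*u(-71)/Y(42) = -4827*(-5*(2 + 5*42)/(6*(-34 + 42))) = -4827/((6*8/(2 + 210))*(-1/5)) = -4827/((6*8/212)*(-1/5)) = -4827/((6*(1/212)*8)*(-1/5)) = -4827/((12/53)*(-1/5)) = -4827/(-12/265) = -4827*(-265/12) = 426385/4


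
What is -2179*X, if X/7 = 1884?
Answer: -28736652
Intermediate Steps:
X = 13188 (X = 7*1884 = 13188)
-2179*X = -2179*13188 = -28736652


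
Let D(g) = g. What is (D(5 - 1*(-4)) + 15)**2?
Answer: 576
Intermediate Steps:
(D(5 - 1*(-4)) + 15)**2 = ((5 - 1*(-4)) + 15)**2 = ((5 + 4) + 15)**2 = (9 + 15)**2 = 24**2 = 576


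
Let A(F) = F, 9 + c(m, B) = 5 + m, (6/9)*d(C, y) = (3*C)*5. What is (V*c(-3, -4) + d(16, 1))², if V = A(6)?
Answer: 101124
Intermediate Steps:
d(C, y) = 45*C/2 (d(C, y) = 3*((3*C)*5)/2 = 3*(15*C)/2 = 45*C/2)
c(m, B) = -4 + m (c(m, B) = -9 + (5 + m) = -4 + m)
V = 6
(V*c(-3, -4) + d(16, 1))² = (6*(-4 - 3) + (45/2)*16)² = (6*(-7) + 360)² = (-42 + 360)² = 318² = 101124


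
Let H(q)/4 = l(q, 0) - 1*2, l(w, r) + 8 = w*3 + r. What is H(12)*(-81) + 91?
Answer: -8333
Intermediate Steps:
l(w, r) = -8 + r + 3*w (l(w, r) = -8 + (w*3 + r) = -8 + (3*w + r) = -8 + (r + 3*w) = -8 + r + 3*w)
H(q) = -40 + 12*q (H(q) = 4*((-8 + 0 + 3*q) - 1*2) = 4*((-8 + 3*q) - 2) = 4*(-10 + 3*q) = -40 + 12*q)
H(12)*(-81) + 91 = (-40 + 12*12)*(-81) + 91 = (-40 + 144)*(-81) + 91 = 104*(-81) + 91 = -8424 + 91 = -8333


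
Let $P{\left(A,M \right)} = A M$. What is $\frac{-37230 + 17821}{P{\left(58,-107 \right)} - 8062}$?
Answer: $\frac{19409}{14268} \approx 1.3603$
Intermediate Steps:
$\frac{-37230 + 17821}{P{\left(58,-107 \right)} - 8062} = \frac{-37230 + 17821}{58 \left(-107\right) - 8062} = - \frac{19409}{-6206 - 8062} = - \frac{19409}{-14268} = \left(-19409\right) \left(- \frac{1}{14268}\right) = \frac{19409}{14268}$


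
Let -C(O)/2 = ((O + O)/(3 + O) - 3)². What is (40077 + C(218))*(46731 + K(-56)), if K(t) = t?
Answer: 91356870100825/48841 ≈ 1.8705e+9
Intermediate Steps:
C(O) = -2*(-3 + 2*O/(3 + O))² (C(O) = -2*((O + O)/(3 + O) - 3)² = -2*((2*O)/(3 + O) - 3)² = -2*(2*O/(3 + O) - 3)² = -2*(-3 + 2*O/(3 + O))²)
(40077 + C(218))*(46731 + K(-56)) = (40077 - 2*(9 + 218)²/(3 + 218)²)*(46731 - 56) = (40077 - 2*227²/221²)*46675 = (40077 - 2*1/48841*51529)*46675 = (40077 - 103058/48841)*46675 = (1957297699/48841)*46675 = 91356870100825/48841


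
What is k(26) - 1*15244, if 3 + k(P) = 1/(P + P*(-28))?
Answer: -10703395/702 ≈ -15247.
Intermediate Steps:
k(P) = -3 - 1/(27*P) (k(P) = -3 + 1/(P + P*(-28)) = -3 + 1/(P - 28*P) = -3 + 1/(-27*P) = -3 - 1/(27*P))
k(26) - 1*15244 = (-3 - 1/27/26) - 1*15244 = (-3 - 1/27*1/26) - 15244 = (-3 - 1/702) - 15244 = -2107/702 - 15244 = -10703395/702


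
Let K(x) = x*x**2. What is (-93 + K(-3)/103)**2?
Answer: 92275236/10609 ≈ 8697.8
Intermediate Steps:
K(x) = x**3
(-93 + K(-3)/103)**2 = (-93 + (-3)**3/103)**2 = (-93 - 27*1/103)**2 = (-93 - 27/103)**2 = (-9606/103)**2 = 92275236/10609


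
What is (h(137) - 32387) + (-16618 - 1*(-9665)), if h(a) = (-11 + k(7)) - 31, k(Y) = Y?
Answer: -39375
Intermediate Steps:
h(a) = -35 (h(a) = (-11 + 7) - 31 = -4 - 31 = -35)
(h(137) - 32387) + (-16618 - 1*(-9665)) = (-35 - 32387) + (-16618 - 1*(-9665)) = -32422 + (-16618 + 9665) = -32422 - 6953 = -39375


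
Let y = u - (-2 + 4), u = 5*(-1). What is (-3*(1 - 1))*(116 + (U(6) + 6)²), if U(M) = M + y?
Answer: 0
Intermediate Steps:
u = -5
y = -7 (y = -5 - (-2 + 4) = -5 - 2 = -7)
U(M) = -7 + M (U(M) = M - 7 = -7 + M)
(-3*(1 - 1))*(116 + (U(6) + 6)²) = (-3*(1 - 1))*(116 + ((-7 + 6) + 6)²) = (-3*0)*(116 + (-1 + 6)²) = 0*(116 + 5²) = 0*(116 + 25) = 0*141 = 0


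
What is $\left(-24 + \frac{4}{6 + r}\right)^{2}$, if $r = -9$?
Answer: $\frac{5776}{9} \approx 641.78$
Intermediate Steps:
$\left(-24 + \frac{4}{6 + r}\right)^{2} = \left(-24 + \frac{4}{6 - 9}\right)^{2} = \left(-24 + \frac{4}{-3}\right)^{2} = \left(-24 + 4 \left(- \frac{1}{3}\right)\right)^{2} = \left(-24 - \frac{4}{3}\right)^{2} = \left(- \frac{76}{3}\right)^{2} = \frac{5776}{9}$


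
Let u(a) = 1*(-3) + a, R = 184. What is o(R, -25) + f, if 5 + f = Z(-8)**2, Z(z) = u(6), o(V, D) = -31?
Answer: -27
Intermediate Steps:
u(a) = -3 + a
Z(z) = 3 (Z(z) = -3 + 6 = 3)
f = 4 (f = -5 + 3**2 = -5 + 9 = 4)
o(R, -25) + f = -31 + 4 = -27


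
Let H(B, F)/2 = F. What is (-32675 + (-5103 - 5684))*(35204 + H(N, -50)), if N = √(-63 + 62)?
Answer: -1525690048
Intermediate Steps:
N = I (N = √(-1) = I ≈ 1.0*I)
H(B, F) = 2*F
(-32675 + (-5103 - 5684))*(35204 + H(N, -50)) = (-32675 + (-5103 - 5684))*(35204 + 2*(-50)) = (-32675 - 10787)*(35204 - 100) = -43462*35104 = -1525690048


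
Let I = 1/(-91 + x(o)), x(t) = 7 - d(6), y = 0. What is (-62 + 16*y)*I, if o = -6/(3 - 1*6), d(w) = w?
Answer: 31/45 ≈ 0.68889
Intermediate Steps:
o = 2 (o = -6/(3 - 6) = -6/(-3) = -6*(-⅓) = 2)
x(t) = 1 (x(t) = 7 - 1*6 = 7 - 6 = 1)
I = -1/90 (I = 1/(-91 + 1) = 1/(-90) = -1/90 ≈ -0.011111)
(-62 + 16*y)*I = (-62 + 16*0)*(-1/90) = (-62 + 0)*(-1/90) = -62*(-1/90) = 31/45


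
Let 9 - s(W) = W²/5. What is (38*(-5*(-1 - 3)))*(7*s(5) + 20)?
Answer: 36480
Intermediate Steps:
s(W) = 9 - W²/5
(38*(-5*(-1 - 3)))*(7*s(5) + 20) = (38*(-5*(-1 - 3)))*(7*(9 - ⅕*5²) + 20) = (38*(-5*(-4)))*(7*(9 - ⅕*25) + 20) = (38*20)*(7*(9 - 5) + 20) = 760*(7*4 + 20) = 760*(28 + 20) = 760*48 = 36480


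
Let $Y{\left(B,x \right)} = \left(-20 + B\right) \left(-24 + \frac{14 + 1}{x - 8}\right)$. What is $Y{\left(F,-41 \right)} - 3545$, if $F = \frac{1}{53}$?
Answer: $- \frac{7945096}{2597} \approx -3059.3$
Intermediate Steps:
$F = \frac{1}{53} \approx 0.018868$
$Y{\left(B,x \right)} = \left(-24 + \frac{15}{-8 + x}\right) \left(-20 + B\right)$ ($Y{\left(B,x \right)} = \left(-20 + B\right) \left(-24 + \frac{15}{-8 + x}\right) = \left(-24 + \frac{15}{-8 + x}\right) \left(-20 + B\right)$)
$Y{\left(F,-41 \right)} - 3545 = \frac{3 \left(-1380 + 69 \cdot \frac{1}{53} + 160 \left(-41\right) - \frac{8}{53} \left(-41\right)\right)}{-8 - 41} - 3545 = \frac{3 \left(-1380 + \frac{69}{53} - 6560 + \frac{328}{53}\right)}{-49} - 3545 = 3 \left(- \frac{1}{49}\right) \left(- \frac{420423}{53}\right) - 3545 = \frac{1261269}{2597} - 3545 = - \frac{7945096}{2597}$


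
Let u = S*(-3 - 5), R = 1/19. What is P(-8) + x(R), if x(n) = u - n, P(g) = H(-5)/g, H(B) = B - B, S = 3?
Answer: -457/19 ≈ -24.053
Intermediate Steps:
H(B) = 0
P(g) = 0 (P(g) = 0/g = 0)
R = 1/19 ≈ 0.052632
u = -24 (u = 3*(-3 - 5) = 3*(-8) = -24)
x(n) = -24 - n
P(-8) + x(R) = 0 + (-24 - 1*1/19) = 0 + (-24 - 1/19) = 0 - 457/19 = -457/19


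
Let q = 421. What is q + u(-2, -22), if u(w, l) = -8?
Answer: 413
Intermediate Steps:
q + u(-2, -22) = 421 - 8 = 413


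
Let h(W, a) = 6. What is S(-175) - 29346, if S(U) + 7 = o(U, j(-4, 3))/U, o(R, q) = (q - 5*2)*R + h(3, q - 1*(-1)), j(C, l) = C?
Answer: -5139231/175 ≈ -29367.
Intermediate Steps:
o(R, q) = 6 + R*(-10 + q) (o(R, q) = (q - 5*2)*R + 6 = (q - 10)*R + 6 = (-10 + q)*R + 6 = R*(-10 + q) + 6 = 6 + R*(-10 + q))
S(U) = -7 + (6 - 14*U)/U (S(U) = -7 + (6 - 10*U + U*(-4))/U = -7 + (6 - 10*U - 4*U)/U = -7 + (6 - 14*U)/U)
S(-175) - 29346 = (-21 + 6/(-175)) - 29346 = (-21 + 6*(-1/175)) - 29346 = (-21 - 6/175) - 29346 = -3681/175 - 29346 = -5139231/175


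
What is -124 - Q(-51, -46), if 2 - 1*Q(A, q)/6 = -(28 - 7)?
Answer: -262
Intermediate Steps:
Q(A, q) = 138 (Q(A, q) = 12 - (-6)*(28 - 7) = 12 - (-6)*21 = 12 - 6*(-21) = 12 + 126 = 138)
-124 - Q(-51, -46) = -124 - 1*138 = -124 - 138 = -262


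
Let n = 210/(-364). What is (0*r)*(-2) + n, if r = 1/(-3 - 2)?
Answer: -15/26 ≈ -0.57692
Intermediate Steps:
r = -⅕ (r = 1/(-5) = -⅕ ≈ -0.20000)
n = -15/26 (n = 210*(-1/364) = -15/26 ≈ -0.57692)
(0*r)*(-2) + n = (0*(-⅕))*(-2) - 15/26 = 0*(-2) - 15/26 = 0 - 15/26 = -15/26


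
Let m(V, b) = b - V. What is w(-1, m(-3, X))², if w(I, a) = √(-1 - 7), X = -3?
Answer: -8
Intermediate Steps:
w(I, a) = 2*I*√2 (w(I, a) = √(-8) = 2*I*√2)
w(-1, m(-3, X))² = (2*I*√2)² = -8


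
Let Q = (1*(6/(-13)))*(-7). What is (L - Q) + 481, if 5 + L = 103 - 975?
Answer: -5190/13 ≈ -399.23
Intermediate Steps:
Q = 42/13 (Q = (1*(6*(-1/13)))*(-7) = (1*(-6/13))*(-7) = -6/13*(-7) = 42/13 ≈ 3.2308)
L = -877 (L = -5 + (103 - 975) = -5 - 872 = -877)
(L - Q) + 481 = (-877 - 1*42/13) + 481 = (-877 - 42/13) + 481 = -11443/13 + 481 = -5190/13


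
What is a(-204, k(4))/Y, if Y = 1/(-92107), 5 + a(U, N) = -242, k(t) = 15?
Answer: 22750429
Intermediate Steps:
a(U, N) = -247 (a(U, N) = -5 - 242 = -247)
Y = -1/92107 ≈ -1.0857e-5
a(-204, k(4))/Y = -247/(-1/92107) = -247*(-92107) = 22750429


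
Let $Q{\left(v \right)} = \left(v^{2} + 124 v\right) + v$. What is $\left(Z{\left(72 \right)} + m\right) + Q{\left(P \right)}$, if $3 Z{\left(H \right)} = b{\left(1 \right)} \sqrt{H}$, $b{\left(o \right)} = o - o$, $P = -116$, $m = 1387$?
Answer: $343$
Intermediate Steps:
$b{\left(o \right)} = 0$
$Z{\left(H \right)} = 0$ ($Z{\left(H \right)} = \frac{0 \sqrt{H}}{3} = \frac{1}{3} \cdot 0 = 0$)
$Q{\left(v \right)} = v^{2} + 125 v$
$\left(Z{\left(72 \right)} + m\right) + Q{\left(P \right)} = \left(0 + 1387\right) - 116 \left(125 - 116\right) = 1387 - 1044 = 343$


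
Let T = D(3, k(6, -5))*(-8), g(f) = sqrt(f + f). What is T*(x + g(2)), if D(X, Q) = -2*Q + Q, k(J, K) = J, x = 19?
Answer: 1008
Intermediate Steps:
g(f) = sqrt(2)*sqrt(f) (g(f) = sqrt(2*f) = sqrt(2)*sqrt(f))
D(X, Q) = -Q
T = 48 (T = -1*6*(-8) = -6*(-8) = 48)
T*(x + g(2)) = 48*(19 + sqrt(2)*sqrt(2)) = 48*(19 + 2) = 48*21 = 1008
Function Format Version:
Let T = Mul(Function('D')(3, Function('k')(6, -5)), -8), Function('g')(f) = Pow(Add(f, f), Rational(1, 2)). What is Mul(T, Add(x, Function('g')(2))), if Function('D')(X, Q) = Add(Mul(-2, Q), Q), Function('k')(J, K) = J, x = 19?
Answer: 1008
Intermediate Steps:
Function('g')(f) = Mul(Pow(2, Rational(1, 2)), Pow(f, Rational(1, 2))) (Function('g')(f) = Pow(Mul(2, f), Rational(1, 2)) = Mul(Pow(2, Rational(1, 2)), Pow(f, Rational(1, 2))))
Function('D')(X, Q) = Mul(-1, Q)
T = 48 (T = Mul(Mul(-1, 6), -8) = Mul(-6, -8) = 48)
Mul(T, Add(x, Function('g')(2))) = Mul(48, Add(19, Mul(Pow(2, Rational(1, 2)), Pow(2, Rational(1, 2))))) = Mul(48, Add(19, 2)) = Mul(48, 21) = 1008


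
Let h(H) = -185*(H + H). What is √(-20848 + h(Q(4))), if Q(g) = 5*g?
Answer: 2*I*√7062 ≈ 168.07*I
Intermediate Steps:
h(H) = -370*H
√(-20848 + h(Q(4))) = √(-20848 - 1850*4) = √(-20848 - 370*20) = √(-20848 - 7400) = √(-28248) = 2*I*√7062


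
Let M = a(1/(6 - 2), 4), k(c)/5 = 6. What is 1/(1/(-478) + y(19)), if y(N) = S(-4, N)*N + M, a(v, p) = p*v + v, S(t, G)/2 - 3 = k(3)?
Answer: 956/1200017 ≈ 0.00079666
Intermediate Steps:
k(c) = 30 (k(c) = 5*6 = 30)
S(t, G) = 66 (S(t, G) = 6 + 2*30 = 6 + 60 = 66)
a(v, p) = v + p*v
M = 5/4 (M = (1 + 4)/(6 - 2) = 5/4 ≈ 1.2500)
y(N) = 5/4 + 66*N (y(N) = 66*N + 5/4 = 5/4 + 66*N)
1/(1/(-478) + y(19)) = 1/(1/(-478) + (5/4 + 66*19)) = 1/(-1/478 + (5/4 + 1254)) = 1/(-1/478 + 5021/4) = 1/(1200017/956) = 956/1200017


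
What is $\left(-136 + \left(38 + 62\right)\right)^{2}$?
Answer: $1296$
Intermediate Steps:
$\left(-136 + \left(38 + 62\right)\right)^{2} = \left(-136 + 100\right)^{2} = \left(-36\right)^{2} = 1296$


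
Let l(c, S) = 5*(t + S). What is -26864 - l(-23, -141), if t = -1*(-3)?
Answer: -26174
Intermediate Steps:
t = 3
l(c, S) = 15 + 5*S (l(c, S) = 5*(3 + S) = 15 + 5*S)
-26864 - l(-23, -141) = -26864 - (15 + 5*(-141)) = -26864 - (15 - 705) = -26864 - 1*(-690) = -26864 + 690 = -26174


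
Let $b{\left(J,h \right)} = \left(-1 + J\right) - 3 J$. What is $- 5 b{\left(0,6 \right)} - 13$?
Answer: $-8$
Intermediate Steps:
$b{\left(J,h \right)} = -1 - 2 J$
$- 5 b{\left(0,6 \right)} - 13 = - 5 \left(-1 - 0\right) - 13 = - 5 \left(-1 + 0\right) - 13 = \left(-5\right) \left(-1\right) - 13 = 5 - 13 = -8$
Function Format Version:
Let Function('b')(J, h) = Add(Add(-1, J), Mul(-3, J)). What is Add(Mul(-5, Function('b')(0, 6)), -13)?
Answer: -8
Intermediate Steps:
Function('b')(J, h) = Add(-1, Mul(-2, J))
Add(Mul(-5, Function('b')(0, 6)), -13) = Add(Mul(-5, Add(-1, Mul(-2, 0))), -13) = Add(Mul(-5, Add(-1, 0)), -13) = Add(Mul(-5, -1), -13) = Add(5, -13) = -8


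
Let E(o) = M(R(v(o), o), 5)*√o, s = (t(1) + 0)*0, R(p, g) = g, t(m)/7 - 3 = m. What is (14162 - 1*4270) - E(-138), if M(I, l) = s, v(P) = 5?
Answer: 9892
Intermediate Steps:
t(m) = 21 + 7*m
s = 0 (s = ((21 + 7*1) + 0)*0 = ((21 + 7) + 0)*0 = (28 + 0)*0 = 28*0 = 0)
M(I, l) = 0
E(o) = 0 (E(o) = 0*√o = 0)
(14162 - 1*4270) - E(-138) = (14162 - 1*4270) - 1*0 = (14162 - 4270) + 0 = 9892 + 0 = 9892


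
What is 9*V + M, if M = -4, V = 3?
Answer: 23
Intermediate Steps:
9*V + M = 9*3 - 4 = 27 - 4 = 23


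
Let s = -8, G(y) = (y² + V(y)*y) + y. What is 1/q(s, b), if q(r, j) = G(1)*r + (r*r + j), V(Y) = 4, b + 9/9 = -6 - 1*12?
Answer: -⅓ ≈ -0.33333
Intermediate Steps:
b = -19 (b = -1 + (-6 - 1*12) = -1 + (-6 - 12) = -1 - 18 = -19)
G(y) = y² + 5*y (G(y) = (y² + 4*y) + y = y² + 5*y)
q(r, j) = j + r² + 6*r (q(r, j) = (1*(5 + 1))*r + (r*r + j) = (1*6)*r + (r² + j) = 6*r + (j + r²) = j + r² + 6*r)
1/q(s, b) = 1/(-19 + (-8)² + 6*(-8)) = 1/(-19 + 64 - 48) = 1/(-3) = -⅓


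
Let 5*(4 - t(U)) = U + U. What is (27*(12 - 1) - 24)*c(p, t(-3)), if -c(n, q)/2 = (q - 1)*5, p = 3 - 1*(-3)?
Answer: -11466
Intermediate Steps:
p = 6 (p = 3 + 3 = 6)
t(U) = 4 - 2*U/5 (t(U) = 4 - (U + U)/5 = 4 - 2*U/5)
c(n, q) = 10 - 10*q (c(n, q) = -2*(q - 1)*5 = -2*(-1 + q)*5 = -2*(-5 + 5*q) = 10 - 10*q)
(27*(12 - 1) - 24)*c(p, t(-3)) = (27*(12 - 1) - 24)*(10 - 10*(4 - 2/5*(-3))) = (27*11 - 24)*(10 - 10*(4 + 6/5)) = (297 - 24)*(10 - 10*26/5) = 273*(10 - 52) = 273*(-42) = -11466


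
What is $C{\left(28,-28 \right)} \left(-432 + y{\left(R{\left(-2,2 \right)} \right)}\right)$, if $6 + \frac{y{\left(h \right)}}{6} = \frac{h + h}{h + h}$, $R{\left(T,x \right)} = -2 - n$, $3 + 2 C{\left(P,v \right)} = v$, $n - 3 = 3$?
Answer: $7161$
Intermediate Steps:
$n = 6$ ($n = 3 + 3 = 6$)
$C{\left(P,v \right)} = - \frac{3}{2} + \frac{v}{2}$
$R{\left(T,x \right)} = -8$ ($R{\left(T,x \right)} = -2 - 6 = -8$)
$y{\left(h \right)} = -30$ ($y{\left(h \right)} = -36 + 6 \frac{h + h}{h + h} = -36 + 6 \frac{2 h}{2 h} = -36 + 6 \cdot 2 h \frac{1}{2 h} = -36 + 6 \cdot 1 = -36 + 6 = -30$)
$C{\left(28,-28 \right)} \left(-432 + y{\left(R{\left(-2,2 \right)} \right)}\right) = \left(- \frac{3}{2} + \frac{1}{2} \left(-28\right)\right) \left(-432 - 30\right) = \left(- \frac{3}{2} - 14\right) \left(-462\right) = \left(- \frac{31}{2}\right) \left(-462\right) = 7161$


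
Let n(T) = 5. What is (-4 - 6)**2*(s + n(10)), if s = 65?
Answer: 7000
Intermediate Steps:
(-4 - 6)**2*(s + n(10)) = (-4 - 6)**2*(65 + 5) = (-10)**2*70 = 100*70 = 7000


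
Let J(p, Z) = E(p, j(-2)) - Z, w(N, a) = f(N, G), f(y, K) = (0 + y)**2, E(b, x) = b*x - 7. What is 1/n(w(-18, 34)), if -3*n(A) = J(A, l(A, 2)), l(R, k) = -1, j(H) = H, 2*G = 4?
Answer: 1/218 ≈ 0.0045872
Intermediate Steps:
G = 2 (G = (1/2)*4 = 2)
E(b, x) = -7 + b*x
f(y, K) = y**2
w(N, a) = N**2
J(p, Z) = -7 - Z - 2*p (J(p, Z) = (-7 + p*(-2)) - Z = (-7 - 2*p) - Z = -7 - Z - 2*p)
n(A) = 2 + 2*A/3 (n(A) = -(-7 - 1*(-1) - 2*A)/3 = -(-7 + 1 - 2*A)/3 = -(-6 - 2*A)/3 = 2 + 2*A/3)
1/n(w(-18, 34)) = 1/(2 + (2/3)*(-18)**2) = 1/(2 + (2/3)*324) = 1/(2 + 216) = 1/218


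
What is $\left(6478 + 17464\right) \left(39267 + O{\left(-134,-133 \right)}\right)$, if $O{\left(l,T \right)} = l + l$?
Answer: $933714058$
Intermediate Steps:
$O{\left(l,T \right)} = 2 l$
$\left(6478 + 17464\right) \left(39267 + O{\left(-134,-133 \right)}\right) = \left(6478 + 17464\right) \left(39267 + 2 \left(-134\right)\right) = 23942 \left(39267 - 268\right) = 23942 \cdot 38999 = 933714058$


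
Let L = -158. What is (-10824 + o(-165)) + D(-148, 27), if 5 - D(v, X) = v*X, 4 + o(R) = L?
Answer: -6985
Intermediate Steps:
o(R) = -162 (o(R) = -4 - 158 = -162)
D(v, X) = 5 - X*v (D(v, X) = 5 - v*X = 5 - X*v)
(-10824 + o(-165)) + D(-148, 27) = (-10824 - 162) + (5 - 1*27*(-148)) = -10986 + (5 + 3996) = -10986 + 4001 = -6985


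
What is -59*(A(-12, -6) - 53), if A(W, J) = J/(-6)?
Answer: 3068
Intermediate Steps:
A(W, J) = -J/6 (A(W, J) = J*(-⅙) = -J/6)
-59*(A(-12, -6) - 53) = -59*(-⅙*(-6) - 53) = -59*(1 - 53) = -59*(-52) = 3068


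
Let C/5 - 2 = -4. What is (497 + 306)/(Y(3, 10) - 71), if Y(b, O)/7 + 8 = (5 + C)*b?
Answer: -803/232 ≈ -3.4612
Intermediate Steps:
C = -10 (C = 10 + 5*(-4) = 10 - 20 = -10)
Y(b, O) = -56 - 35*b (Y(b, O) = -56 + 7*((5 - 10)*b) = -56 + 7*(-5*b) = -56 - 35*b)
(497 + 306)/(Y(3, 10) - 71) = (497 + 306)/((-56 - 35*3) - 71) = 803/((-56 - 105) - 71) = 803/(-161 - 71) = 803/(-232) = 803*(-1/232) = -803/232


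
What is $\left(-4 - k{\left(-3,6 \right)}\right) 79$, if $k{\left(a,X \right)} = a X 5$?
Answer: $6794$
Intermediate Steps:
$k{\left(a,X \right)} = 5 X a$ ($k{\left(a,X \right)} = X a 5 = 5 X a$)
$\left(-4 - k{\left(-3,6 \right)}\right) 79 = \left(-4 - 5 \cdot 6 \left(-3\right)\right) 79 = \left(-4 - -90\right) 79 = \left(-4 + 90\right) 79 = 86 \cdot 79 = 6794$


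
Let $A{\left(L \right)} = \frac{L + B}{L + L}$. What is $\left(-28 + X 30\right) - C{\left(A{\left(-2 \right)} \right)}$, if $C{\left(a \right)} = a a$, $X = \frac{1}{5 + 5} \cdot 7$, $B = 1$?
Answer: $- \frac{113}{16} \approx -7.0625$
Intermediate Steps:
$A{\left(L \right)} = \frac{1 + L}{2 L}$ ($A{\left(L \right)} = \frac{L + 1}{L + L} = \frac{1 + L}{2 L}$)
$X = \frac{7}{10}$ ($X = \frac{1}{10} \cdot 7 = \frac{7}{10} \approx 0.7$)
$C{\left(a \right)} = a^{2}$
$\left(-28 + X 30\right) - C{\left(A{\left(-2 \right)} \right)} = \left(-28 + \frac{7}{10} \cdot 30\right) - \left(\frac{1 - 2}{2 \left(-2\right)}\right)^{2} = \left(-28 + 21\right) - \left(\frac{1}{2} \left(- \frac{1}{2}\right) \left(-1\right)\right)^{2} = -7 - \left(\frac{1}{4}\right)^{2} = -7 - \frac{1}{16} = - \frac{113}{16}$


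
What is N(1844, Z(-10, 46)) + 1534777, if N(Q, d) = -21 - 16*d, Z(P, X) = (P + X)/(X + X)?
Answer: 35299244/23 ≈ 1.5348e+6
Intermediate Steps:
Z(P, X) = (P + X)/(2*X) (Z(P, X) = (P + X)/((2*X)) = (P + X)*(1/(2*X)) = (P + X)/(2*X))
N(1844, Z(-10, 46)) + 1534777 = (-21 - 8*(-10 + 46)/46) + 1534777 = (-21 - 8*36/46) + 1534777 = (-21 - 16*9/23) + 1534777 = (-21 - 144/23) + 1534777 = -627/23 + 1534777 = 35299244/23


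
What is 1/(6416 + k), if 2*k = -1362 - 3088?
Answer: 1/4191 ≈ 0.00023861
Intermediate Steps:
k = -2225 (k = (-1362 - 3088)/2 = (½)*(-4450) = -2225)
1/(6416 + k) = 1/(6416 - 2225) = 1/4191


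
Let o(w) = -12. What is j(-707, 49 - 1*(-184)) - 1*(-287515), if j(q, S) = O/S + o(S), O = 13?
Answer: 66988212/233 ≈ 2.8750e+5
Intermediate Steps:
j(q, S) = -12 + 13/S (j(q, S) = 13/S - 12 = -12 + 13/S)
j(-707, 49 - 1*(-184)) - 1*(-287515) = (-12 + 13/(49 - 1*(-184))) - 1*(-287515) = (-12 + 13/(49 + 184)) + 287515 = (-12 + 13/233) + 287515 = -2783/233 + 287515 = 66988212/233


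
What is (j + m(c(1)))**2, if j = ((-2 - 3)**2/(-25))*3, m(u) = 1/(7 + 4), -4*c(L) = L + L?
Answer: 1024/121 ≈ 8.4628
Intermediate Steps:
c(L) = -L/2 (c(L) = -(L + L)/4 = -L/2)
m(u) = 1/11
j = -3 (j = ((-5)**2*(-1/25))*3 = (25*(-1/25))*3 = -1*3 = -3)
(j + m(c(1)))**2 = (-3 + 1/11)**2 = (-32/11)**2 = 1024/121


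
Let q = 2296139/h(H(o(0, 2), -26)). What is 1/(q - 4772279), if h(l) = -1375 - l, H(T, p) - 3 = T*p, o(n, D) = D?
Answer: -78/372372829 ≈ -2.0947e-7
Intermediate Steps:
H(T, p) = 3 + T*p
q = -135067/78 (q = 2296139/(-1375 - (3 + 2*(-26))) = 2296139/(-1375 - (3 - 52)) = 2296139/(-1375 - 1*(-49)) = 2296139/(-1375 + 49) = 2296139/(-1326) = 2296139*(-1/1326) = -135067/78 ≈ -1731.6)
1/(q - 4772279) = 1/(-135067/78 - 4772279) = 1/(-372372829/78) = -78/372372829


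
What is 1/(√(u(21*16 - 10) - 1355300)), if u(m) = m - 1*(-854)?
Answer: -I*√338530/677060 ≈ -0.00085935*I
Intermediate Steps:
u(m) = 854 + m (u(m) = m + 854 = 854 + m)
1/(√(u(21*16 - 10) - 1355300)) = 1/(√((854 + (21*16 - 10)) - 1355300)) = 1/(√((854 + (336 - 10)) - 1355300)) = 1/(√((854 + 326) - 1355300)) = 1/(√(1180 - 1355300)) = 1/(√(-1354120)) = 1/(2*I*√338530) = -I*√338530/677060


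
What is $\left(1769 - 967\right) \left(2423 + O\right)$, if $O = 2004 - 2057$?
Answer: $1900740$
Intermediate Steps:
$O = -53$
$\left(1769 - 967\right) \left(2423 + O\right) = \left(1769 - 967\right) \left(2423 - 53\right) = 802 \cdot 2370 = 1900740$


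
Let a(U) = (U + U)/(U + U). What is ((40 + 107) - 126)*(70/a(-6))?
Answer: 1470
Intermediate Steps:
a(U) = 1 (a(U) = (2*U)/((2*U)) = (2*U)*(1/(2*U)) = 1)
((40 + 107) - 126)*(70/a(-6)) = ((40 + 107) - 126)*(70/1) = (147 - 126)*(70*1) = 21*70 = 1470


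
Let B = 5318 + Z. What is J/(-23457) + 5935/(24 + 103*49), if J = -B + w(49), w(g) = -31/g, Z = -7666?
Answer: 6238375964/5828571903 ≈ 1.0703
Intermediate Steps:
B = -2348 (B = 5318 - 7666 = -2348)
J = 115021/49 (J = -1*(-2348) - 31/49 = 2348 - 31*1/49 = 2348 - 31/49 = 115021/49 ≈ 2347.4)
J/(-23457) + 5935/(24 + 103*49) = (115021/49)/(-23457) + 5935/(24 + 103*49) = (115021/49)*(-1/23457) + 5935/(24 + 5047) = -115021/1149393 + 5935/5071 = 6238375964/5828571903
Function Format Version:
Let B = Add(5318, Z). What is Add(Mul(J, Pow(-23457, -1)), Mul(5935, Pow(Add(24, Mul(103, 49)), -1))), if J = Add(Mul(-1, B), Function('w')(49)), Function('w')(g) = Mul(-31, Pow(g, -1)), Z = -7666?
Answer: Rational(6238375964, 5828571903) ≈ 1.0703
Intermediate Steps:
B = -2348 (B = Add(5318, -7666) = -2348)
J = Rational(115021, 49) (J = Add(Mul(-1, -2348), Mul(-31, Pow(49, -1))) = Add(2348, Mul(-31, Rational(1, 49))) = Add(2348, Rational(-31, 49)) = Rational(115021, 49) ≈ 2347.4)
Add(Mul(J, Pow(-23457, -1)), Mul(5935, Pow(Add(24, Mul(103, 49)), -1))) = Add(Mul(Rational(115021, 49), Pow(-23457, -1)), Mul(5935, Pow(Add(24, Mul(103, 49)), -1))) = Add(Mul(Rational(115021, 49), Rational(-1, 23457)), Mul(5935, Pow(Add(24, 5047), -1))) = Add(Rational(-115021, 1149393), Mul(5935, Pow(5071, -1))) = Add(Rational(-115021, 1149393), Mul(5935, Rational(1, 5071))) = Add(Rational(-115021, 1149393), Rational(5935, 5071)) = Rational(6238375964, 5828571903)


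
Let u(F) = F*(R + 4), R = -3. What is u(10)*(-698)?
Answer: -6980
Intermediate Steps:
u(F) = F (u(F) = F*(-3 + 4) = F*1 = F)
u(10)*(-698) = 10*(-698) = -6980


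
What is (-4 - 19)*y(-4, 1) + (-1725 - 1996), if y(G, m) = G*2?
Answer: -3537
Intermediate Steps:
y(G, m) = 2*G
(-4 - 19)*y(-4, 1) + (-1725 - 1996) = (-4 - 19)*(2*(-4)) + (-1725 - 1996) = -23*(-8) - 3721 = 184 - 3721 = -3537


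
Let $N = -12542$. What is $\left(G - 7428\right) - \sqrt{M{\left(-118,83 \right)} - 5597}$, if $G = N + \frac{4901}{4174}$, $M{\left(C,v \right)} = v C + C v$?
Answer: $- \frac{83349879}{4174} - i \sqrt{25185} \approx -19969.0 - 158.7 i$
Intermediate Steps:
$M{\left(C,v \right)} = 2 C v$ ($M{\left(C,v \right)} = C v + C v = 2 C v$)
$G = - \frac{52345407}{4174}$ ($G = -12542 + \frac{4901}{4174} = - \frac{52345407}{4174} \approx -12541.0$)
$\left(G - 7428\right) - \sqrt{M{\left(-118,83 \right)} - 5597} = \left(- \frac{52345407}{4174} - 7428\right) - \sqrt{2 \left(-118\right) 83 - 5597} = - \frac{83349879}{4174} - \sqrt{-19588 - 5597} = - \frac{83349879}{4174} - \sqrt{-25185} = - \frac{83349879}{4174} - i \sqrt{25185}$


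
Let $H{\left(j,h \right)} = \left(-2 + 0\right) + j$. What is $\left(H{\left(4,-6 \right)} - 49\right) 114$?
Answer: $-5358$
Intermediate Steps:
$H{\left(j,h \right)} = -2 + j$
$\left(H{\left(4,-6 \right)} - 49\right) 114 = \left(\left(-2 + 4\right) - 49\right) 114 = \left(2 - 49\right) 114 = \left(-47\right) 114 = -5358$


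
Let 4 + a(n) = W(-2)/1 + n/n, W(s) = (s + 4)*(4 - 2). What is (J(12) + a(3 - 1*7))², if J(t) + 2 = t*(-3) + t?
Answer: 625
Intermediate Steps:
J(t) = -2 - 2*t (J(t) = -2 + (t*(-3) + t) = -2 + (-3*t + t) = -2 - 2*t)
W(s) = 8 + 2*s (W(s) = (4 + s)*2 = 8 + 2*s)
a(n) = 1 (a(n) = -4 + ((8 + 2*(-2))/1 + n/n) = -4 + ((8 - 4)*1 + 1) = -4 + (4*1 + 1) = -4 + (4 + 1) = -4 + 5 = 1)
(J(12) + a(3 - 1*7))² = ((-2 - 2*12) + 1)² = ((-2 - 24) + 1)² = (-26 + 1)² = (-25)² = 625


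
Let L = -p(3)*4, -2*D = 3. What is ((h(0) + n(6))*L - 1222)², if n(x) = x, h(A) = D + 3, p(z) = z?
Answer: 1721344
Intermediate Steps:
D = -3/2 (D = -½*3 = -3/2 ≈ -1.5000)
h(A) = 3/2 (h(A) = -3/2 + 3 = 3/2)
L = -12 (L = -1*3*4 = -3*4 = -12)
((h(0) + n(6))*L - 1222)² = ((3/2 + 6)*(-12) - 1222)² = ((15/2)*(-12) - 1222)² = (-90 - 1222)² = (-1312)² = 1721344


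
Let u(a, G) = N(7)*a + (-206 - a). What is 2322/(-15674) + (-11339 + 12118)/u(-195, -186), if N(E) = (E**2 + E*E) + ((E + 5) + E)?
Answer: -32606009/178887362 ≈ -0.18227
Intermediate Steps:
N(E) = 5 + 2*E + 2*E**2 (N(E) = (E**2 + E**2) + ((5 + E) + E) = 2*E**2 + (5 + 2*E) = 5 + 2*E + 2*E**2)
u(a, G) = -206 + 116*a (u(a, G) = (5 + 2*7 + 2*7**2)*a + (-206 - a) = (5 + 14 + 2*49)*a + (-206 - a) = (5 + 14 + 98)*a + (-206 - a) = 117*a + (-206 - a) = -206 + 116*a)
2322/(-15674) + (-11339 + 12118)/u(-195, -186) = 2322/(-15674) + (-11339 + 12118)/(-206 + 116*(-195)) = 2322*(-1/15674) + 779/(-206 - 22620) = -1161/7837 + 779/(-22826) = -1161/7837 + 779*(-1/22826) = -1161/7837 - 779/22826 = -32606009/178887362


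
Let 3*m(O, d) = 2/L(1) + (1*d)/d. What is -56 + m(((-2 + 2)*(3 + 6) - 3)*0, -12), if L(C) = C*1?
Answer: -55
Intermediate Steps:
L(C) = C
m(O, d) = 1 (m(O, d) = (2/1 + (1*d)/d)/3 = (2*1 + d/d)/3 = (2 + 1)/3 = (1/3)*3 = 1)
-56 + m(((-2 + 2)*(3 + 6) - 3)*0, -12) = -56 + 1 = -55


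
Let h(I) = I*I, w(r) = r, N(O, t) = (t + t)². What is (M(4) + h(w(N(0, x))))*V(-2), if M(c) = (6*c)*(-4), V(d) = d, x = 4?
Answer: -8000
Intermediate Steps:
N(O, t) = 4*t² (N(O, t) = (2*t)² = 4*t²)
h(I) = I²
M(c) = -24*c
(M(4) + h(w(N(0, x))))*V(-2) = (-24*4 + (4*4²)²)*(-2) = (-96 + (4*16)²)*(-2) = (-96 + 64²)*(-2) = (-96 + 4096)*(-2) = 4000*(-2) = -8000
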